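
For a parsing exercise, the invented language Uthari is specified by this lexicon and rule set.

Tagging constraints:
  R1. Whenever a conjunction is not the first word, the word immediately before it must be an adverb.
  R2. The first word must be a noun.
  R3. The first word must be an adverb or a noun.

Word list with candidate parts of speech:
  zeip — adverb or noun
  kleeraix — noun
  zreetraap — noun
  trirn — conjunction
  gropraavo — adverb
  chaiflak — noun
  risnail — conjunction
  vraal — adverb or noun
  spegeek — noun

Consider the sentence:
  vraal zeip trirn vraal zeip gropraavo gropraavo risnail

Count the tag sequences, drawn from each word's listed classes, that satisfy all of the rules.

Candidates per position — 1:vraal {adverb,noun}; 2:zeip {adverb,noun}; 3:trirn {conjunction}; 4:vraal {adverb,noun}; 5:zeip {adverb,noun}; 6:gropraavo {adverb}; 7:gropraavo {adverb}; 8:risnail {conjunction}.
There are 16 candidate sequences in total.
The sequences that satisfy every rule: noun adverb conjunction adverb adverb adverb adverb conjunction; noun adverb conjunction adverb noun adverb adverb conjunction; noun adverb conjunction noun adverb adverb adverb conjunction; noun adverb conjunction noun noun adverb adverb conjunction.
Count = 4.

4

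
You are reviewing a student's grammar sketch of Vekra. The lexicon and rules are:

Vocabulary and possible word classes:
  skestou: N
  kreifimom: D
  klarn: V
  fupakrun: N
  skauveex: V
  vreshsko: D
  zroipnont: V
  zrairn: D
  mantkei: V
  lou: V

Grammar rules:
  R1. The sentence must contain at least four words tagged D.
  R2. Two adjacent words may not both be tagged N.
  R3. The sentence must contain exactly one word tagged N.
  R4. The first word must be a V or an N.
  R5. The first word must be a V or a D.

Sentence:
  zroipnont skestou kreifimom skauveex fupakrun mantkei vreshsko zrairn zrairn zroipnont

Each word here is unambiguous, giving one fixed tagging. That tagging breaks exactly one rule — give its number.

Fixed tagging: V N D V N V D D D V.
Rule check: R1 holds, R2 holds, R3 violated, R4 holds, R5 holds.
Only rule 3 fails.

3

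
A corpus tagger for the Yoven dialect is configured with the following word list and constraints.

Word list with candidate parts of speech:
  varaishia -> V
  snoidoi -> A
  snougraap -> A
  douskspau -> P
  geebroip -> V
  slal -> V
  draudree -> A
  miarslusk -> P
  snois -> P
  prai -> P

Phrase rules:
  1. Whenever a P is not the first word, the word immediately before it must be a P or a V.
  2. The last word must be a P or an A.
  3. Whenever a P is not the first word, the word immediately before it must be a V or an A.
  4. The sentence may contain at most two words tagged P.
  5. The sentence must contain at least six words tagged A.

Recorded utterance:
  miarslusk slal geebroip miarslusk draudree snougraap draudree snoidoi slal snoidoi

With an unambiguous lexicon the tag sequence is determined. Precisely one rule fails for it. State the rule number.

Fixed tagging: P V V P A A A A V A.
Applying the rules: R1 ok, R2 ok, R3 ok, R4 ok, R5 fails.
Only rule 5 fails.

5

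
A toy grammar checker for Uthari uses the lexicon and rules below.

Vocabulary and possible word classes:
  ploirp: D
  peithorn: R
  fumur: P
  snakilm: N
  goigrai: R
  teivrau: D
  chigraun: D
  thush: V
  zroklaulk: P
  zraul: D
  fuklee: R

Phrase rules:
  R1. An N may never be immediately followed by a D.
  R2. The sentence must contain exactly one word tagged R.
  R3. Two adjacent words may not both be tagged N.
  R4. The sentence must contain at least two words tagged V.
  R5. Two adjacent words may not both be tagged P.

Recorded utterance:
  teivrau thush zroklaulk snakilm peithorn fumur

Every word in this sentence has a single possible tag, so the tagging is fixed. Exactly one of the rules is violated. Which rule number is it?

4

Fixed tagging: D V P N R P.
Rule check: R1 ✓, R2 ✓, R3 ✓, R4 ✗, R5 ✓.
Only rule 4 fails.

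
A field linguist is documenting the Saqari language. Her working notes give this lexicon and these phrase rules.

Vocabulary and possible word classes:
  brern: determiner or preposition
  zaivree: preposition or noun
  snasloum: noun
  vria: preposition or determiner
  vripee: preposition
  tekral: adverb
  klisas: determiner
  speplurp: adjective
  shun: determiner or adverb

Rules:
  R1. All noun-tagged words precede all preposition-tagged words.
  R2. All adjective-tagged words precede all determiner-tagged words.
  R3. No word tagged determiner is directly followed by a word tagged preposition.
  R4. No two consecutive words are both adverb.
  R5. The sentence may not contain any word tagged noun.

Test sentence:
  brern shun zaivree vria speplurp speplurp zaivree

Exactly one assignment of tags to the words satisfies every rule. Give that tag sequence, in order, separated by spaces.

preposition adverb preposition preposition adjective adjective preposition

Candidates per position — 1:brern {determiner,preposition}; 2:shun {determiner,adverb}; 3:zaivree {preposition,noun}; 4:vria {preposition,determiner}; 5:speplurp {adjective}; 6:speplurp {adjective}; 7:zaivree {preposition,noun}.
At position 1, choosing determiner makes rule 2 impossible to satisfy; hence preposition.
At position 2, choosing determiner makes rule 2 impossible to satisfy; hence adverb.
At position 3, choosing noun makes rule 1 impossible to satisfy; hence preposition.
At position 4, choosing determiner makes rule 2 impossible to satisfy; hence preposition.
At position 7, choosing noun makes rule 1 impossible to satisfy; hence preposition.
That leaves exactly one tagging: preposition adverb preposition preposition adjective adjective preposition.
Verifying each rule — rule 1 satisfied; rule 2 satisfied; rule 3 satisfied; rule 4 satisfied; rule 5 satisfied.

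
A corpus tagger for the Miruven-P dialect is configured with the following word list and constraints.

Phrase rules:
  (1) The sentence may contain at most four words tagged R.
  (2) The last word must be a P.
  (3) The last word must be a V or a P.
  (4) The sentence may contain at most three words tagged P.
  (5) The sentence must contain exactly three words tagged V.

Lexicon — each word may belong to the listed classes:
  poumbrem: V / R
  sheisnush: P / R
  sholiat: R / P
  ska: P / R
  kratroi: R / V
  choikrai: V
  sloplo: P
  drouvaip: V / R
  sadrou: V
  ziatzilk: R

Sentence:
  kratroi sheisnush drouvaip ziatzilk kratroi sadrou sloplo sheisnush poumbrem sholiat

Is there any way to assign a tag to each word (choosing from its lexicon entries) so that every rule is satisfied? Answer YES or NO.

Candidates per position — 1:kratroi {R,V}; 2:sheisnush {P,R}; 3:drouvaip {V,R}; 4:ziatzilk {R}; 5:kratroi {R,V}; 6:sadrou {V}; 7:sloplo {P}; 8:sheisnush {P,R}; 9:poumbrem {V,R}; 10:sholiat {R,P}.
One satisfying assignment: V R R R R V P P V P.
Checking: rule 1 ok; rule 2 ok; rule 3 ok; rule 4 ok; rule 5 ok.

YES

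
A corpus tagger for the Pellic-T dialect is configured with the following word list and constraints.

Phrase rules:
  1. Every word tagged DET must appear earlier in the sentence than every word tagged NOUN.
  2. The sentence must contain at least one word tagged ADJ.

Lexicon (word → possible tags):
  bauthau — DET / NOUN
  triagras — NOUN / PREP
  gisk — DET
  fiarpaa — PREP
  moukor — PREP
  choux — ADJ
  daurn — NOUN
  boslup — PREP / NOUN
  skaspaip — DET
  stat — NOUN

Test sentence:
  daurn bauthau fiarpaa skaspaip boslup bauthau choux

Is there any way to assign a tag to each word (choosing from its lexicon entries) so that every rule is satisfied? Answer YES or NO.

NO

Candidates per position — 1:daurn {NOUN}; 2:bauthau {DET,NOUN}; 3:fiarpaa {PREP}; 4:skaspaip {DET}; 5:boslup {PREP,NOUN}; 6:bauthau {DET,NOUN}; 7:choux {ADJ}.
Rule 1 cannot be satisfied by any choice of tags from the lexicon.
So there is no consistent tagging.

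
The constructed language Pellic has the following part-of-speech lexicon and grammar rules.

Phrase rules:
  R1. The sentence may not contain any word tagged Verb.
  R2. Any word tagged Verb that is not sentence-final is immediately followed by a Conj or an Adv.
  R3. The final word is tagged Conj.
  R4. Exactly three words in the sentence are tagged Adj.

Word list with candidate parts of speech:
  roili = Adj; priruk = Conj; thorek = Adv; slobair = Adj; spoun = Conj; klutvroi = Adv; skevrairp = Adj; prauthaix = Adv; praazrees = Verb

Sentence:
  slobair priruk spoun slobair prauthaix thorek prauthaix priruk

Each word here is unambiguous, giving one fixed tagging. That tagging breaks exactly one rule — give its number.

4

Fixed tagging: Adj Conj Conj Adj Adv Adv Adv Conj.
Checking each rule: R1 ✓, R2 ✓, R3 ✓, R4 ✗.
Only rule 4 fails.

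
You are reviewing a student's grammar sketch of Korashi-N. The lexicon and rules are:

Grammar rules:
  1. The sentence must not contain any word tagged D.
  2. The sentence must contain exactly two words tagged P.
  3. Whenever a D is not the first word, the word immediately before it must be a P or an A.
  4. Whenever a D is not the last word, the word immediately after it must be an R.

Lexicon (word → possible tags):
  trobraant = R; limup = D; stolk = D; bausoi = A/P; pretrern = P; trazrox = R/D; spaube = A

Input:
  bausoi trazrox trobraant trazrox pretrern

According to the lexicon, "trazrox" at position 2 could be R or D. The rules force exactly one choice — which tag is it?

Candidates per position — 1:bausoi {A,P}; 2:trazrox {R,D}; 3:trobraant {R}; 4:trazrox {R,D}; 5:pretrern {P}.
Position 1: tagging it A would leave rule 2 unsatisfiable, so it must be P.
Position 2: tagging it D would leave rule 1 unsatisfiable, so it must be R.
Position 4: tagging it D would leave rule 1 unsatisfiable, so it must be R.
The unique satisfying tagging is: P R R R P.
Rule-by-rule: rule 1 holds; rule 2 holds; rule 3 holds; rule 4 holds.

R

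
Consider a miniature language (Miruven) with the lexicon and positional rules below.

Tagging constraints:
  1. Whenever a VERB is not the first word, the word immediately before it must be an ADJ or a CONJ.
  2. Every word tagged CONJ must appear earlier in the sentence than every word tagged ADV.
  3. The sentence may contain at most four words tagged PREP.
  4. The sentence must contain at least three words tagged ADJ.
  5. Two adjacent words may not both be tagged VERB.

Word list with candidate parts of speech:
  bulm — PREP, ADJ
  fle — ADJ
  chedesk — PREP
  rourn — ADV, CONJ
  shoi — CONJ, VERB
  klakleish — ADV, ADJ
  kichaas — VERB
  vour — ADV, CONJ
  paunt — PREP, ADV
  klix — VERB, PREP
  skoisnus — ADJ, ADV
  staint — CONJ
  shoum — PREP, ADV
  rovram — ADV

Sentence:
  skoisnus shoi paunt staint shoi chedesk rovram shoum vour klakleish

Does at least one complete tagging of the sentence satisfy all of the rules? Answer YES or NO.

Candidates per position — 1:skoisnus {ADJ,ADV}; 2:shoi {CONJ,VERB}; 3:paunt {PREP,ADV}; 4:staint {CONJ}; 5:shoi {CONJ,VERB}; 6:chedesk {PREP}; 7:rovram {ADV}; 8:shoum {PREP,ADV}; 9:vour {ADV,CONJ}; 10:klakleish {ADV,ADJ}.
Rule 4 cannot be satisfied by any choice of tags from the lexicon.
So there is no consistent tagging.

NO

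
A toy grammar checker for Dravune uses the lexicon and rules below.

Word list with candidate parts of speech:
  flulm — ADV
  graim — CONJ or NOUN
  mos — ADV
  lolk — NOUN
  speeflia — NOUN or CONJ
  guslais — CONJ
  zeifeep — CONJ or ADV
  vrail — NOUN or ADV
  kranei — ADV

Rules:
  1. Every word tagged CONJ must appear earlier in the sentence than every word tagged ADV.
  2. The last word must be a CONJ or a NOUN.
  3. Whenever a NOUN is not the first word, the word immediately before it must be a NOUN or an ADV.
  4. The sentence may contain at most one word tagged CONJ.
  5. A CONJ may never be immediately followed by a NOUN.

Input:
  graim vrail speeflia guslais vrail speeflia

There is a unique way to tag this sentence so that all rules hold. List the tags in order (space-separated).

Candidates per position — 1:graim {CONJ,NOUN}; 2:vrail {NOUN,ADV}; 3:speeflia {NOUN,CONJ}; 4:guslais {CONJ}; 5:vrail {NOUN,ADV}; 6:speeflia {NOUN,CONJ}.
Position 1: CONJ is ruled out by rule 4; that leaves NOUN.
Position 2: ADV is ruled out by rule 1; that leaves NOUN.
Position 3: CONJ is ruled out by rule 4; that leaves NOUN.
Position 5: NOUN is ruled out by rule 3; that leaves ADV.
Position 6: CONJ is ruled out by rule 1; that leaves NOUN.
The only consistent sequence is: NOUN NOUN NOUN CONJ ADV NOUN.
Check: rule 1 holds; rule 2 holds; rule 3 holds; rule 4 holds; rule 5 holds.

NOUN NOUN NOUN CONJ ADV NOUN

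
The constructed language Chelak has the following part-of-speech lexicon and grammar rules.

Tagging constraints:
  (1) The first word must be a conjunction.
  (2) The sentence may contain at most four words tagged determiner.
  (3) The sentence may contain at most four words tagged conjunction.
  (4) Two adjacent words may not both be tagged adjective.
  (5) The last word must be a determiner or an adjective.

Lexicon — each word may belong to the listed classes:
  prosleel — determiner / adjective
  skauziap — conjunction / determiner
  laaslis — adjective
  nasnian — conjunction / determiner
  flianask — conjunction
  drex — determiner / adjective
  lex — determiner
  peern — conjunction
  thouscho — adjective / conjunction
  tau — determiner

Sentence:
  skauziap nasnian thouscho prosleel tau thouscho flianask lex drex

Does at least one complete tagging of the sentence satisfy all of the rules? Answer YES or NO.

Candidates per position — 1:skauziap {conjunction,determiner}; 2:nasnian {conjunction,determiner}; 3:thouscho {adjective,conjunction}; 4:prosleel {determiner,adjective}; 5:tau {determiner}; 6:thouscho {adjective,conjunction}; 7:flianask {conjunction}; 8:lex {determiner}; 9:drex {determiner,adjective}.
One satisfying assignment: conjunction conjunction conjunction adjective determiner adjective conjunction determiner determiner.
Checking: rule 1 ✓; rule 2 ✓; rule 3 ✓; rule 4 ✓; rule 5 ✓.

YES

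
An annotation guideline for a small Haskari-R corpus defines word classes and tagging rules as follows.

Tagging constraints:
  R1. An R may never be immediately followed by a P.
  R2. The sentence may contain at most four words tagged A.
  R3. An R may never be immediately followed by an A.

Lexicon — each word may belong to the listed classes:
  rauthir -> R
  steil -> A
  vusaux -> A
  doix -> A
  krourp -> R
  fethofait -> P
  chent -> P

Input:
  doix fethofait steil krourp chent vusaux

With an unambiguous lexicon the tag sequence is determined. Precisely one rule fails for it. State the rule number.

1

Fixed tagging: A P A R P A.
Checking each rule: R1 fails, R2 ok, R3 ok.
Only rule 1 fails.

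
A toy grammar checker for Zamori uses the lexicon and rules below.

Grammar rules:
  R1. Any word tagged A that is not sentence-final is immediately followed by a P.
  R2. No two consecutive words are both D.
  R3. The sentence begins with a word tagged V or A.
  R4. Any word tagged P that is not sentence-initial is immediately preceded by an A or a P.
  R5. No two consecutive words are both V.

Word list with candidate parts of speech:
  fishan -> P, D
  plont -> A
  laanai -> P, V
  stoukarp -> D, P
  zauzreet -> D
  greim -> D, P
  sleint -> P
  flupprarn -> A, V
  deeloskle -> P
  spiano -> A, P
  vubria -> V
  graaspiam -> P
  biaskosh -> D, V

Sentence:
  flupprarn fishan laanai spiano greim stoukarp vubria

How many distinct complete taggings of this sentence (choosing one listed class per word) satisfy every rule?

8

Candidates per position — 1:flupprarn {A,V}; 2:fishan {P,D}; 3:laanai {P,V}; 4:spiano {A,P}; 5:greim {D,P}; 6:stoukarp {D,P}; 7:vubria {V}.
There are 64 candidate sequences in total.
Checking each against the rules leaves 8 sequences.
Count = 8.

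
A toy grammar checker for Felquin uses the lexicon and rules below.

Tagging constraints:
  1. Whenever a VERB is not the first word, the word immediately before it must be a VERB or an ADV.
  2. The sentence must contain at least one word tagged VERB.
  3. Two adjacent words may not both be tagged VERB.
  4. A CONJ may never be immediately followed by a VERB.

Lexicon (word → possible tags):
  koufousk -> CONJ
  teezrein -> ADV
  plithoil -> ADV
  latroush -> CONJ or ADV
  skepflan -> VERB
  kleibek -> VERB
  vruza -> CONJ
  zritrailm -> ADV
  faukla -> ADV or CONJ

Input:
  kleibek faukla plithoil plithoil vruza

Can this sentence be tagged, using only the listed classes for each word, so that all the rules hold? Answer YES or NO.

Candidates per position — 1:kleibek {VERB}; 2:faukla {ADV,CONJ}; 3:plithoil {ADV}; 4:plithoil {ADV}; 5:vruza {CONJ}.
One satisfying assignment: VERB CONJ ADV ADV CONJ.
Verifying each rule — rule 1 satisfied; rule 2 satisfied; rule 3 satisfied; rule 4 satisfied.

YES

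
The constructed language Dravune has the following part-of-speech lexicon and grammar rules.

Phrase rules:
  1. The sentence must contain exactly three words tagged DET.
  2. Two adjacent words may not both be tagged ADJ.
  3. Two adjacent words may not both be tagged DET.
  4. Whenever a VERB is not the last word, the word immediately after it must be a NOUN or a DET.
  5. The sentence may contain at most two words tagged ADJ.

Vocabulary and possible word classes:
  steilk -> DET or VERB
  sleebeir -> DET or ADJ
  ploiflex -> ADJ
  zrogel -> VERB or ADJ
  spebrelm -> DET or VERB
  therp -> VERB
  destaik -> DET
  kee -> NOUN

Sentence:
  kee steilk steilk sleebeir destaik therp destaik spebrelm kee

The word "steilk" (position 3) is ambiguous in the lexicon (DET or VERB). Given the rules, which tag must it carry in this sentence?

DET

Candidates per position — 1:kee {NOUN}; 2:steilk {DET,VERB}; 3:steilk {DET,VERB}; 4:sleebeir {DET,ADJ}; 5:destaik {DET}; 6:therp {VERB}; 7:destaik {DET}; 8:spebrelm {DET,VERB}; 9:kee {NOUN}.
Position 4: DET is ruled out by rule 3; that leaves ADJ.
Position 8: DET is ruled out by rule 3; that leaves VERB.
Position 3: VERB is ruled out by rule 4; that leaves DET.
Position 2: DET is ruled out by rule 1; that leaves VERB.
The unique satisfying tagging is: NOUN VERB DET ADJ DET VERB DET VERB NOUN.
Check: rule 1 holds; rule 2 holds; rule 3 holds; rule 4 holds; rule 5 holds.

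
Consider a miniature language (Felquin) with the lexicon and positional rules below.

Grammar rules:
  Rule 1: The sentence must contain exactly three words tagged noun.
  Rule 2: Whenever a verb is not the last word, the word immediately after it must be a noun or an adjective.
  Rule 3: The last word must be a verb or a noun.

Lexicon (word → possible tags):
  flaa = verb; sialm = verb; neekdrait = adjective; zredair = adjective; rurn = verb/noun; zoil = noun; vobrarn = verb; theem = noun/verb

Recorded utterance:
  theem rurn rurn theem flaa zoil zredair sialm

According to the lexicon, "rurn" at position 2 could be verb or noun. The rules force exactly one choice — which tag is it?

Candidates per position — 1:theem {noun,verb}; 2:rurn {verb,noun}; 3:rurn {verb,noun}; 4:theem {noun,verb}; 5:flaa {verb}; 6:zoil {noun}; 7:zredair {adjective}; 8:sialm {verb}.
Word 4 cannot be verb — rule 2 would then fail for every completion. It is noun.
Position 2: the remaining choice is settled jointly with positions 1, 3 — only noun at position 2 is part of a tagging that satisfies every rule.
That leaves exactly one tagging: verb noun verb noun verb noun adjective verb.
Rule-by-rule: rule 1 satisfied; rule 2 satisfied; rule 3 satisfied.

noun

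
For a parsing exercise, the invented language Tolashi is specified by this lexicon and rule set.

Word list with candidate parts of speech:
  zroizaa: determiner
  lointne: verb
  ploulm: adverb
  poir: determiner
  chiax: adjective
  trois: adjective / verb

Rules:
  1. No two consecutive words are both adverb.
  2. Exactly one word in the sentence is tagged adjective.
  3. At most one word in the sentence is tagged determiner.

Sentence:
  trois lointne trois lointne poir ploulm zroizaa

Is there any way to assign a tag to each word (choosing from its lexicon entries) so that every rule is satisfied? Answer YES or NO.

NO

Candidates per position — 1:trois {adjective,verb}; 2:lointne {verb}; 3:trois {adjective,verb}; 4:lointne {verb}; 5:poir {determiner}; 6:ploulm {adverb}; 7:zroizaa {determiner}.
Rule 3 cannot be satisfied by any choice of tags from the lexicon.
So there is no consistent tagging.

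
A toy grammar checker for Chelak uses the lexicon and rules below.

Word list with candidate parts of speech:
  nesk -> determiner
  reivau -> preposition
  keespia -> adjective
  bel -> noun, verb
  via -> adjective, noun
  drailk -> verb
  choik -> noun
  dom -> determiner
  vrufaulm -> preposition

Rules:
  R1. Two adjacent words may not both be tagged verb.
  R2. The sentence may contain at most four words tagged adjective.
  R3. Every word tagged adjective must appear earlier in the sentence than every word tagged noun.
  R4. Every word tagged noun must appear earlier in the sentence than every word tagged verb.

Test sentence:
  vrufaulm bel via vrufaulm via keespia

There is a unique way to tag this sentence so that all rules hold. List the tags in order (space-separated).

preposition verb adjective preposition adjective adjective

Candidates per position — 1:vrufaulm {preposition}; 2:bel {noun,verb}; 3:via {adjective,noun}; 4:vrufaulm {preposition}; 5:via {adjective,noun}; 6:keespia {adjective}.
At position 2, choosing noun makes rule 3 impossible to satisfy; hence verb.
At position 3, choosing noun makes rule 3 impossible to satisfy; hence adjective.
At position 5, choosing noun makes rule 3 impossible to satisfy; hence adjective.
The only consistent sequence is: preposition verb adjective preposition adjective adjective.
Verifying each rule — rule 1 ✓; rule 2 ✓; rule 3 ✓; rule 4 ✓.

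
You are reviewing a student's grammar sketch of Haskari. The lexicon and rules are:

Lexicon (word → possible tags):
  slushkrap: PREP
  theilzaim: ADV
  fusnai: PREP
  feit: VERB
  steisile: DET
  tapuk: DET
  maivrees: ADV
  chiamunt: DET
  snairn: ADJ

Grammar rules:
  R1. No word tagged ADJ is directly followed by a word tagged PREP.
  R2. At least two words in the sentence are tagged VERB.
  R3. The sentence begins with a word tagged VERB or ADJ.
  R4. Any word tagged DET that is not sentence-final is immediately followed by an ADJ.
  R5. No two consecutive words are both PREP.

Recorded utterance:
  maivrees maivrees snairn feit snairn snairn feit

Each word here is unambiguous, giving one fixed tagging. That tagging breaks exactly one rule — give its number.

Fixed tagging: ADV ADV ADJ VERB ADJ ADJ VERB.
Rule check: R1 ok, R2 ok, R3 fails, R4 ok, R5 ok.
Only rule 3 fails.

3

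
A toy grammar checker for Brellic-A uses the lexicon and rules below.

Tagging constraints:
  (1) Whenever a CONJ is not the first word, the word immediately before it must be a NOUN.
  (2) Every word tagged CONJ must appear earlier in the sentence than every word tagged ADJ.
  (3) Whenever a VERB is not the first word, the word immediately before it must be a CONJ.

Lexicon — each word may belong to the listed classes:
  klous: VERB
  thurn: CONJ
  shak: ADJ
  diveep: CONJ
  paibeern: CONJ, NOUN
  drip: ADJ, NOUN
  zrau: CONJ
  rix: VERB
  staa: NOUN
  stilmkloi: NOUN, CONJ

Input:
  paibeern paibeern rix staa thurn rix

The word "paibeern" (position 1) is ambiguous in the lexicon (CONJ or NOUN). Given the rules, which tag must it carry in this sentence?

NOUN

Candidates per position — 1:paibeern {CONJ,NOUN}; 2:paibeern {CONJ,NOUN}; 3:rix {VERB}; 4:staa {NOUN}; 5:thurn {CONJ}; 6:rix {VERB}.
At position 2, choosing NOUN makes rule 3 impossible to satisfy; hence CONJ.
At position 1, choosing CONJ makes rule 1 impossible to satisfy; hence NOUN.
So the tagging must be: NOUN CONJ VERB NOUN CONJ VERB.
Checking: rule 1 satisfied; rule 2 satisfied; rule 3 satisfied.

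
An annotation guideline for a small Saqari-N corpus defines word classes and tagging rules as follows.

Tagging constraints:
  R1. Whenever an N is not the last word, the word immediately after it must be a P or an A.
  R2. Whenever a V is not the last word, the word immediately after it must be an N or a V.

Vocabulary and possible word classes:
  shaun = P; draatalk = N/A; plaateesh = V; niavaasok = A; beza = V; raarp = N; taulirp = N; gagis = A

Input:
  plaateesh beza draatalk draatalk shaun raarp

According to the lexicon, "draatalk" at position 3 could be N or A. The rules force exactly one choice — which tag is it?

N

Candidates per position — 1:plaateesh {V}; 2:beza {V}; 3:draatalk {N,A}; 4:draatalk {N,A}; 5:shaun {P}; 6:raarp {N}.
Position 3: A is ruled out by rule 2; that leaves N.
Position 4: N is ruled out by rule 1; that leaves A.
The unique satisfying tagging is: V V N A P N.
Rule-by-rule: rule 1 satisfied; rule 2 satisfied.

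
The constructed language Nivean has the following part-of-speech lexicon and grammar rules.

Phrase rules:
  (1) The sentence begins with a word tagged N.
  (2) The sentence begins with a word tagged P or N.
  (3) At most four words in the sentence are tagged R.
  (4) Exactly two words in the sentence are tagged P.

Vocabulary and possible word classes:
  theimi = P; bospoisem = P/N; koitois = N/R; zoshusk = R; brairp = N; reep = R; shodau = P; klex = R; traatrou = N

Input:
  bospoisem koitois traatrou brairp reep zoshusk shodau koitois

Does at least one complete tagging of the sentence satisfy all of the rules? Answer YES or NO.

Candidates per position — 1:bospoisem {P,N}; 2:koitois {N,R}; 3:traatrou {N}; 4:brairp {N}; 5:reep {R}; 6:zoshusk {R}; 7:shodau {P}; 8:koitois {N,R}.
Every candidate sequence violates at least one rule; no consistent tagging exists.

NO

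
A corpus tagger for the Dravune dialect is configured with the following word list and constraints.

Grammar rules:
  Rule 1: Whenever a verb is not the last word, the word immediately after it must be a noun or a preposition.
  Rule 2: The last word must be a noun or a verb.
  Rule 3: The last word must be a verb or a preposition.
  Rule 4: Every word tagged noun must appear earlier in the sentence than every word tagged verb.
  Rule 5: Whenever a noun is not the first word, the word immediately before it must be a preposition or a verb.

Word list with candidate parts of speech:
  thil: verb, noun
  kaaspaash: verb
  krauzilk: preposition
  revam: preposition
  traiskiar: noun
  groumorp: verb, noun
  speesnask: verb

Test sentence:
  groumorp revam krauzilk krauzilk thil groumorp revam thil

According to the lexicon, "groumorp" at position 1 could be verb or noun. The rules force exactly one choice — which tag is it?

noun

Candidates per position — 1:groumorp {verb,noun}; 2:revam {preposition}; 3:krauzilk {preposition}; 4:krauzilk {preposition}; 5:thil {verb,noun}; 6:groumorp {verb,noun}; 7:revam {preposition}; 8:thil {verb,noun}.
If word 8 were noun, no tagging could satisfy rule 3; so word 8 is verb.
Position 1: the remaining choice is settled jointly with positions 5, 6 — only noun at position 1 is part of a tagging that satisfies every rule.
That leaves exactly one tagging: noun preposition preposition preposition noun verb preposition verb.
Checking: rule 1 ok; rule 2 ok; rule 3 ok; rule 4 ok; rule 5 ok.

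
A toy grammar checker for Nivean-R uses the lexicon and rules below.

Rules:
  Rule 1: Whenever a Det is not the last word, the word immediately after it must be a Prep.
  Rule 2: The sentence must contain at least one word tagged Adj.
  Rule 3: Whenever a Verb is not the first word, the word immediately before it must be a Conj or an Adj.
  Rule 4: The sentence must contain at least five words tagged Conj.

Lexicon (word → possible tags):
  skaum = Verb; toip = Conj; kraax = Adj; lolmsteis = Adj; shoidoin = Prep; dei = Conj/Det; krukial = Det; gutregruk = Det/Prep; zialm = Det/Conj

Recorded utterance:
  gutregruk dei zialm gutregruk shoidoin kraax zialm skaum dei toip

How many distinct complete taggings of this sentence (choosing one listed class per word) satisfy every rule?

2

Candidates per position — 1:gutregruk {Det,Prep}; 2:dei {Conj,Det}; 3:zialm {Det,Conj}; 4:gutregruk {Det,Prep}; 5:shoidoin {Prep}; 6:kraax {Adj}; 7:zialm {Det,Conj}; 8:skaum {Verb}; 9:dei {Conj,Det}; 10:toip {Conj}.
There are 64 candidate sequences in total.
The sequences that satisfy every rule: Prep Conj Conj Det Prep Adj Conj Verb Conj Conj; Prep Conj Conj Prep Prep Adj Conj Verb Conj Conj.
Count = 2.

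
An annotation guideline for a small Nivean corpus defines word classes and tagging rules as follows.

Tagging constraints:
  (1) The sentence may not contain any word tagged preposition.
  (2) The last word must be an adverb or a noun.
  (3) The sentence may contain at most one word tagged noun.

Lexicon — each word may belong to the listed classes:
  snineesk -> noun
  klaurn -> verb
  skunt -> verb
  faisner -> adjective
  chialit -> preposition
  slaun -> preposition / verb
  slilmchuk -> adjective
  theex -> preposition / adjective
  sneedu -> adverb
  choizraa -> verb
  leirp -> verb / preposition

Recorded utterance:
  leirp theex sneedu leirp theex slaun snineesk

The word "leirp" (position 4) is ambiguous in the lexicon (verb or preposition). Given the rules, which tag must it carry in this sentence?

Candidates per position — 1:leirp {verb,preposition}; 2:theex {preposition,adjective}; 3:sneedu {adverb}; 4:leirp {verb,preposition}; 5:theex {preposition,adjective}; 6:slaun {preposition,verb}; 7:snineesk {noun}.
Position 1: tagging it preposition would leave rule 1 unsatisfiable, so it must be verb.
Position 2: tagging it preposition would leave rule 1 unsatisfiable, so it must be adjective.
Position 4: tagging it preposition would leave rule 1 unsatisfiable, so it must be verb.
Position 5: tagging it preposition would leave rule 1 unsatisfiable, so it must be adjective.
Position 6: tagging it preposition would leave rule 1 unsatisfiable, so it must be verb.
The unique satisfying tagging is: verb adjective adverb verb adjective verb noun.
Rule-by-rule: rule 1 holds; rule 2 holds; rule 3 holds.

verb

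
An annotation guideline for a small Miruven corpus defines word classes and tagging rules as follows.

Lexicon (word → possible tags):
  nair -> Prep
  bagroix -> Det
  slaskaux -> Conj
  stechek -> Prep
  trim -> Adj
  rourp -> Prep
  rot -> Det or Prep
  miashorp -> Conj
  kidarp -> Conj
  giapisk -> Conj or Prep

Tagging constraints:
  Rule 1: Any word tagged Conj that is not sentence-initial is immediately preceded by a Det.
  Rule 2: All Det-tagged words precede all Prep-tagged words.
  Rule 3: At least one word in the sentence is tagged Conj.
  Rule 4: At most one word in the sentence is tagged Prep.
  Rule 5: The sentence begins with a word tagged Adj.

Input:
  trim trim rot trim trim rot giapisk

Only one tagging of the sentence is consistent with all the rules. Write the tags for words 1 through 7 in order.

Candidates per position — 1:trim {Adj}; 2:trim {Adj}; 3:rot {Det,Prep}; 4:trim {Adj}; 5:trim {Adj}; 6:rot {Det,Prep}; 7:giapisk {Conj,Prep}.
If word 7 were Prep, no tagging could satisfy rule 3; so word 7 is Conj.
If word 6 were Prep, no tagging could satisfy rule 1; so word 6 is Det.
If word 3 were Prep, no tagging could satisfy rule 2; so word 3 is Det.
That leaves exactly one tagging: Adj Adj Det Adj Adj Det Conj.
Rule-by-rule: rule 1 ✓; rule 2 ✓; rule 3 ✓; rule 4 ✓; rule 5 ✓.

Adj Adj Det Adj Adj Det Conj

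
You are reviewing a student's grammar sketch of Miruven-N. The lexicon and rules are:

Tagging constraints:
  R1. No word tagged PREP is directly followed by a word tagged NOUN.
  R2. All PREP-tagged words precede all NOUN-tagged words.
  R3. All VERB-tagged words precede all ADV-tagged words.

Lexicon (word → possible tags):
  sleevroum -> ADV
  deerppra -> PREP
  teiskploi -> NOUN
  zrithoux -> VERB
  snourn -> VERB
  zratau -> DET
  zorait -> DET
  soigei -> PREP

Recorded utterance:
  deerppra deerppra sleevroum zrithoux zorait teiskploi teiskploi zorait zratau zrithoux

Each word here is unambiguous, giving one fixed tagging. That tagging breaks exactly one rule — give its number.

Fixed tagging: PREP PREP ADV VERB DET NOUN NOUN DET DET VERB.
Applying the rules: R1 ok, R2 ok, R3 fails.
Only rule 3 fails.

3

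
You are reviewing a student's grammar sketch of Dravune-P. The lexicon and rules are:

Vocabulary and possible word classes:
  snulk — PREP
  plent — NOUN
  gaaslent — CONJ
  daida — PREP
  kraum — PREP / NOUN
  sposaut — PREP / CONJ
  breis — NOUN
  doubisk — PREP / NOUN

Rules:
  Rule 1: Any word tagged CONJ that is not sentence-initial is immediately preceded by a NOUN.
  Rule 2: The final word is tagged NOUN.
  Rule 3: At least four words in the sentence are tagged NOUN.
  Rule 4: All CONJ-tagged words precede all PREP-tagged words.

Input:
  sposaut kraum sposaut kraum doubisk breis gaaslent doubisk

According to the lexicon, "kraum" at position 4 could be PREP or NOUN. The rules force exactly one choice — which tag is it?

Candidates per position — 1:sposaut {PREP,CONJ}; 2:kraum {PREP,NOUN}; 3:sposaut {PREP,CONJ}; 4:kraum {PREP,NOUN}; 5:doubisk {PREP,NOUN}; 6:breis {NOUN}; 7:gaaslent {CONJ}; 8:doubisk {PREP,NOUN}.
If word 1 were PREP, no tagging could satisfy rule 4; so word 1 is CONJ.
If word 2 were PREP, no tagging could satisfy rule 4; so word 2 is NOUN.
If word 3 were PREP, no tagging could satisfy rule 4; so word 3 is CONJ.
If word 4 were PREP, no tagging could satisfy rule 4; so word 4 is NOUN.
If word 5 were PREP, no tagging could satisfy rule 4; so word 5 is NOUN.
If word 8 were PREP, no tagging could satisfy rule 2; so word 8 is NOUN.
So the tagging must be: CONJ NOUN CONJ NOUN NOUN NOUN CONJ NOUN.
Check: rule 1 holds; rule 2 holds; rule 3 holds; rule 4 holds.

NOUN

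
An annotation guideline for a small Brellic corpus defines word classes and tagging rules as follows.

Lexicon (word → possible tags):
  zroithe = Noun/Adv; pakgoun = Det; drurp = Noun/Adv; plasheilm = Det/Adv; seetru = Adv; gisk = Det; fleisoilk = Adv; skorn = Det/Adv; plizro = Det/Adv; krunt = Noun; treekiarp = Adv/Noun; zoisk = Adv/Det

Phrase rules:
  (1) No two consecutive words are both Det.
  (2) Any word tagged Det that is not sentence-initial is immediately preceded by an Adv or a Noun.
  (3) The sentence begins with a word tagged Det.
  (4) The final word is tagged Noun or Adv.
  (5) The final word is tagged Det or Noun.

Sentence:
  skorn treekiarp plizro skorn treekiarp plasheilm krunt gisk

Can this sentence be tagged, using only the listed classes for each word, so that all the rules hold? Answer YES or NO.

Candidates per position — 1:skorn {Det,Adv}; 2:treekiarp {Adv,Noun}; 3:plizro {Det,Adv}; 4:skorn {Det,Adv}; 5:treekiarp {Adv,Noun}; 6:plasheilm {Det,Adv}; 7:krunt {Noun}; 8:gisk {Det}.
Rule 4 cannot be satisfied by any choice of tags from the lexicon.
So there is no consistent tagging.

NO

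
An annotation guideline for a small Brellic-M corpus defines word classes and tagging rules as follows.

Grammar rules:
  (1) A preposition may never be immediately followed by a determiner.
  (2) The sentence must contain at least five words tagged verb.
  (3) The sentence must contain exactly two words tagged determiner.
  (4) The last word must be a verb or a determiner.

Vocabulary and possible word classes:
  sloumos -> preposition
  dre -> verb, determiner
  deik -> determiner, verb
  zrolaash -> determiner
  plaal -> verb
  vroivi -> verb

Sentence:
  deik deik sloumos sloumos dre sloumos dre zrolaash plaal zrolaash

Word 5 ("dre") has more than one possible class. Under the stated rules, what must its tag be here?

Candidates per position — 1:deik {determiner,verb}; 2:deik {determiner,verb}; 3:sloumos {preposition}; 4:sloumos {preposition}; 5:dre {verb,determiner}; 6:sloumos {preposition}; 7:dre {verb,determiner}; 8:zrolaash {determiner}; 9:plaal {verb}; 10:zrolaash {determiner}.
At position 1, choosing determiner makes rule 2 impossible to satisfy; hence verb.
At position 2, choosing determiner makes rule 2 impossible to satisfy; hence verb.
At position 5, choosing determiner makes rule 1 impossible to satisfy; hence verb.
At position 7, choosing determiner makes rule 1 impossible to satisfy; hence verb.
The only consistent sequence is: verb verb preposition preposition verb preposition verb determiner verb determiner.
Check: rule 1 holds; rule 2 holds; rule 3 holds; rule 4 holds.

verb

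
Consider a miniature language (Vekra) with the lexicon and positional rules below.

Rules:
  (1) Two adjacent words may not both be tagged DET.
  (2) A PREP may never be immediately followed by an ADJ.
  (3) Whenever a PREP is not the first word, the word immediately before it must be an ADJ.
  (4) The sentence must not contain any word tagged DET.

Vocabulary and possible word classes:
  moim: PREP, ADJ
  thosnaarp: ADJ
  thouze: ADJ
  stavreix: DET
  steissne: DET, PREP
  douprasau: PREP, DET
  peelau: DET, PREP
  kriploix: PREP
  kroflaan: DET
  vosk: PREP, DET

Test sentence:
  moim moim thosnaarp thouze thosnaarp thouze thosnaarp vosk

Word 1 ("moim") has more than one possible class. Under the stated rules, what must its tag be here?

Candidates per position — 1:moim {PREP,ADJ}; 2:moim {PREP,ADJ}; 3:thosnaarp {ADJ}; 4:thouze {ADJ}; 5:thosnaarp {ADJ}; 6:thouze {ADJ}; 7:thosnaarp {ADJ}; 8:vosk {PREP,DET}.
Word 1 cannot be PREP — rule 2 would then fail for every completion. It is ADJ.
Word 2 cannot be PREP — rule 2 would then fail for every completion. It is ADJ.
Word 8 cannot be DET — rule 4 would then fail for every completion. It is PREP.
That leaves exactly one tagging: ADJ ADJ ADJ ADJ ADJ ADJ ADJ PREP.
Rule-by-rule: rule 1 satisfied; rule 2 satisfied; rule 3 satisfied; rule 4 satisfied.

ADJ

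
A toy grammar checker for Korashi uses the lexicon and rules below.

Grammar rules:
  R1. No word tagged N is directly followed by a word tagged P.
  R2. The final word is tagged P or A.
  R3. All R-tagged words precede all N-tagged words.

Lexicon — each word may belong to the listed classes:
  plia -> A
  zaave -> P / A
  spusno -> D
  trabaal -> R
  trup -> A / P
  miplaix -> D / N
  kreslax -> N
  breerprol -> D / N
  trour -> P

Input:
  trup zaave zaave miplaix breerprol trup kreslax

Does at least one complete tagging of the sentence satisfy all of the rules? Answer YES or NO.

Candidates per position — 1:trup {A,P}; 2:zaave {P,A}; 3:zaave {P,A}; 4:miplaix {D,N}; 5:breerprol {D,N}; 6:trup {A,P}; 7:kreslax {N}.
Rule 2 cannot be satisfied by any choice of tags from the lexicon.
So there is no consistent tagging.

NO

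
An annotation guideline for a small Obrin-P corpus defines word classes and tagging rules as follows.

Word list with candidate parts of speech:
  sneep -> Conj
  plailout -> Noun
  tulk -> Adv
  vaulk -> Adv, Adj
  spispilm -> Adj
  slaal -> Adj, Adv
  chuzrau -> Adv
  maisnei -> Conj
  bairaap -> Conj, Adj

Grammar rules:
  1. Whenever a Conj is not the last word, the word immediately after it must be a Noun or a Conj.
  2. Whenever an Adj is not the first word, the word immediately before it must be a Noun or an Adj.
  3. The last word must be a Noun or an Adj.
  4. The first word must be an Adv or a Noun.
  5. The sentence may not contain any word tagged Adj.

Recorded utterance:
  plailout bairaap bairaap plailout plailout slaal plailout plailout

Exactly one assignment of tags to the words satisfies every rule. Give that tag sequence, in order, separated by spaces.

Noun Conj Conj Noun Noun Adv Noun Noun

Candidates per position — 1:plailout {Noun}; 2:bairaap {Conj,Adj}; 3:bairaap {Conj,Adj}; 4:plailout {Noun}; 5:plailout {Noun}; 6:slaal {Adj,Adv}; 7:plailout {Noun}; 8:plailout {Noun}.
If word 2 were Adj, no tagging could satisfy rule 5; so word 2 is Conj.
If word 3 were Adj, no tagging could satisfy rule 1; so word 3 is Conj.
If word 6 were Adj, no tagging could satisfy rule 5; so word 6 is Adv.
That leaves exactly one tagging: Noun Conj Conj Noun Noun Adv Noun Noun.
Rule-by-rule: rule 1 ok; rule 2 ok; rule 3 ok; rule 4 ok; rule 5 ok.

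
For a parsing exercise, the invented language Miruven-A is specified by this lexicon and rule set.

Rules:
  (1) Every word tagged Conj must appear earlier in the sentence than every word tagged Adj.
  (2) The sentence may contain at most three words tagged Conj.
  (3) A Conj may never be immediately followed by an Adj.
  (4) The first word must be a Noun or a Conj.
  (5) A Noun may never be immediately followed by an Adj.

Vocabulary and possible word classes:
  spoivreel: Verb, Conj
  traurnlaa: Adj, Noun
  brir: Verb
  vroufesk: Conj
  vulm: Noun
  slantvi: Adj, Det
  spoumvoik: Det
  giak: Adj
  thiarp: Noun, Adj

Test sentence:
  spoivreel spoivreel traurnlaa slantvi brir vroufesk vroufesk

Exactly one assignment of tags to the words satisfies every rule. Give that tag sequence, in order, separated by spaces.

Conj Verb Noun Det Verb Conj Conj

Candidates per position — 1:spoivreel {Verb,Conj}; 2:spoivreel {Verb,Conj}; 3:traurnlaa {Adj,Noun}; 4:slantvi {Adj,Det}; 5:brir {Verb}; 6:vroufesk {Conj}; 7:vroufesk {Conj}.
At position 1, choosing Verb makes rule 4 impossible to satisfy; hence Conj.
At position 2, choosing Conj makes rule 2 impossible to satisfy; hence Verb.
At position 3, choosing Adj makes rule 1 impossible to satisfy; hence Noun.
At position 4, choosing Adj makes rule 1 impossible to satisfy; hence Det.
The only consistent sequence is: Conj Verb Noun Det Verb Conj Conj.
Rule-by-rule: rule 1 holds; rule 2 holds; rule 3 holds; rule 4 holds; rule 5 holds.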